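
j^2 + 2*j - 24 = (j - 4)*(j + 6)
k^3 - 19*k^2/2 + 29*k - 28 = (k - 4)*(k - 7/2)*(k - 2)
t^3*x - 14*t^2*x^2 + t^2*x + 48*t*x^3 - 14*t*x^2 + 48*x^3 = (t - 8*x)*(t - 6*x)*(t*x + x)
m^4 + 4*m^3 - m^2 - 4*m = m*(m - 1)*(m + 1)*(m + 4)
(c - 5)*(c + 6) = c^2 + c - 30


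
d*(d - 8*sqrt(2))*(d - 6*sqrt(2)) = d^3 - 14*sqrt(2)*d^2 + 96*d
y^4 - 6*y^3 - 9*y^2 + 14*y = y*(y - 7)*(y - 1)*(y + 2)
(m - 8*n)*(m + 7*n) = m^2 - m*n - 56*n^2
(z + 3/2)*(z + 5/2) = z^2 + 4*z + 15/4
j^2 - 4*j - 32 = (j - 8)*(j + 4)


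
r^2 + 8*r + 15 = (r + 3)*(r + 5)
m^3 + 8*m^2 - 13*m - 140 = (m - 4)*(m + 5)*(m + 7)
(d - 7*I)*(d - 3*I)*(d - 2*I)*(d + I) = d^4 - 11*I*d^3 - 29*d^2 + I*d - 42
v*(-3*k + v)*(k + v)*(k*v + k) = -3*k^3*v^2 - 3*k^3*v - 2*k^2*v^3 - 2*k^2*v^2 + k*v^4 + k*v^3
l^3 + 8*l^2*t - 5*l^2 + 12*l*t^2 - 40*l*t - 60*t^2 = (l - 5)*(l + 2*t)*(l + 6*t)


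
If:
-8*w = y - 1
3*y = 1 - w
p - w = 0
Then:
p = 2/23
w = 2/23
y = 7/23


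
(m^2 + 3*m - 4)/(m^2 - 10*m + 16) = (m^2 + 3*m - 4)/(m^2 - 10*m + 16)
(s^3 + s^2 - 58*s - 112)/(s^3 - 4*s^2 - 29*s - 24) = (s^2 + 9*s + 14)/(s^2 + 4*s + 3)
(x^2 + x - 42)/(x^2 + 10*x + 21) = (x - 6)/(x + 3)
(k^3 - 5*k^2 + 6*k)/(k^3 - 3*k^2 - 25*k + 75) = k*(k - 2)/(k^2 - 25)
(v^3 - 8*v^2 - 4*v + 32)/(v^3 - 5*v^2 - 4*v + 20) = (v - 8)/(v - 5)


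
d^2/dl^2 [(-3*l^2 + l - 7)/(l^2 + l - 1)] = 4*(2*l^3 - 15*l^2 - 9*l - 8)/(l^6 + 3*l^5 - 5*l^3 + 3*l - 1)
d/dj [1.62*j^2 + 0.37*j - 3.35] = 3.24*j + 0.37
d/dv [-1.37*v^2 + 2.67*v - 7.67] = 2.67 - 2.74*v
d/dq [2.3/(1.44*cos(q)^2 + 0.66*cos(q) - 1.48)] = (6.624*cos(q) + 1.518)*sin(q)/(1.44*cos(q)^2 + 0.66*cos(q) - 1.48)^2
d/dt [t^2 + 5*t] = 2*t + 5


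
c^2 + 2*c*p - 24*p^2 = (c - 4*p)*(c + 6*p)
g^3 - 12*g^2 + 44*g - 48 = (g - 6)*(g - 4)*(g - 2)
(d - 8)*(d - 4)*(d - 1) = d^3 - 13*d^2 + 44*d - 32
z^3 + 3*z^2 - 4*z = z*(z - 1)*(z + 4)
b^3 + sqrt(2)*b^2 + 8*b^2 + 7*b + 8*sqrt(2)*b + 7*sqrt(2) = (b + 1)*(b + 7)*(b + sqrt(2))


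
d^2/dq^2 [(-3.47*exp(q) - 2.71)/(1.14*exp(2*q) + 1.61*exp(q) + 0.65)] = (-4.509612*exp(4*q) - 7.71882599999999*exp(3*q) + 0.505817999999991*exp(2*q) + 4.639204*exp(q) + 1.36994)*exp(q)/(1.481544*exp(6*q) + 6.277068*exp(5*q) + 11.399202*exp(4*q) + 11.331341*exp(3*q) + 6.499545*exp(2*q) + 2.040675*exp(q) + 0.274625)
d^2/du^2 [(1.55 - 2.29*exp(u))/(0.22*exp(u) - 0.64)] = (-0.247412*exp(u) - 0.719744)*exp(u)/(0.010648*exp(3*u) - 0.092928*exp(2*u) + 0.270336*exp(u) - 0.262144)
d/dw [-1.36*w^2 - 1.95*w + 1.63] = -2.72*w - 1.95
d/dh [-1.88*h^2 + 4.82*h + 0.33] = 4.82 - 3.76*h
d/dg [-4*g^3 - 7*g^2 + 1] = 2*g*(-6*g - 7)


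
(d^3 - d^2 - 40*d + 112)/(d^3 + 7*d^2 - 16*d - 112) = (d - 4)/(d + 4)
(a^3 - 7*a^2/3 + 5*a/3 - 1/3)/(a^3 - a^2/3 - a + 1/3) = (a - 1)/(a + 1)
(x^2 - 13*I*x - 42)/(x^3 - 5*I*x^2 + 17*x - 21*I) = (x - 6*I)/(x^2 + 2*I*x + 3)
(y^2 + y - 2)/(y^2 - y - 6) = (y - 1)/(y - 3)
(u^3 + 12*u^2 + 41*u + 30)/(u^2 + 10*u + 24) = (u^2 + 6*u + 5)/(u + 4)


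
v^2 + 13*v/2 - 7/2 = (v - 1/2)*(v + 7)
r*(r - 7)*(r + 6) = r^3 - r^2 - 42*r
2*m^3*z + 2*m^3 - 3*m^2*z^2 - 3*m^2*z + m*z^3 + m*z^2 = (-2*m + z)*(-m + z)*(m*z + m)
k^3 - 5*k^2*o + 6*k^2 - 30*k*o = k*(k + 6)*(k - 5*o)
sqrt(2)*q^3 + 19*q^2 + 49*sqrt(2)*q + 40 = (q + 4*sqrt(2))*(q + 5*sqrt(2))*(sqrt(2)*q + 1)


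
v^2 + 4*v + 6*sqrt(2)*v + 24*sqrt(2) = (v + 4)*(v + 6*sqrt(2))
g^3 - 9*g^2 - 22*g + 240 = (g - 8)*(g - 6)*(g + 5)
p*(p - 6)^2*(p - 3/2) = p^4 - 27*p^3/2 + 54*p^2 - 54*p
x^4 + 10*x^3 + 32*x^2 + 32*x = x*(x + 2)*(x + 4)^2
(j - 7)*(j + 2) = j^2 - 5*j - 14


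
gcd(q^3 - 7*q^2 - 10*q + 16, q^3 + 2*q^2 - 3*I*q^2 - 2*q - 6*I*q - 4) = q + 2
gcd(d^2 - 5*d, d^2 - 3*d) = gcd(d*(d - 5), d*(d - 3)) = d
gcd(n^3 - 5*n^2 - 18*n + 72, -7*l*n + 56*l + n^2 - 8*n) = 1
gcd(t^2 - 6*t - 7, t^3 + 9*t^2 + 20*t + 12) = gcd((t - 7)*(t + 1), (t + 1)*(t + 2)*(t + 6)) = t + 1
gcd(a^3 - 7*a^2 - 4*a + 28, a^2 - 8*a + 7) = a - 7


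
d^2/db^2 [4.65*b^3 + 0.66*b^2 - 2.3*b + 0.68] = 27.9*b + 1.32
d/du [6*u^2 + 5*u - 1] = 12*u + 5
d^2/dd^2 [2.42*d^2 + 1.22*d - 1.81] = 4.84000000000000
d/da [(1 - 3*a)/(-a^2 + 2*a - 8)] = (-3*a^2 + 2*a + 22)/(a^4 - 4*a^3 + 20*a^2 - 32*a + 64)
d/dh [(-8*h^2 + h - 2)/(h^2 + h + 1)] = 3*(-3*h^2 - 4*h + 1)/(h^4 + 2*h^3 + 3*h^2 + 2*h + 1)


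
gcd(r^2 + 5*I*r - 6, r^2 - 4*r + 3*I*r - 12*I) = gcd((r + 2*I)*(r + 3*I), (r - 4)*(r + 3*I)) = r + 3*I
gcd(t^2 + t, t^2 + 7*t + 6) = t + 1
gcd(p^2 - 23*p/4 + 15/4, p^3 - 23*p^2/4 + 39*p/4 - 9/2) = p - 3/4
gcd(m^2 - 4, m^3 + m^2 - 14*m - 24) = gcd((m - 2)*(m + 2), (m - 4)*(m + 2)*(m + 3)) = m + 2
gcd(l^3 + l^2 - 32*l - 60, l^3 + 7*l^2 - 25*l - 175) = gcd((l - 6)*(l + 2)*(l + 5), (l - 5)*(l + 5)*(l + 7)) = l + 5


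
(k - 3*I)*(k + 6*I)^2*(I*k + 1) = I*k^4 - 8*k^3 + 9*I*k^2 - 108*k + 108*I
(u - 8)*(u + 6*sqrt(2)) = u^2 - 8*u + 6*sqrt(2)*u - 48*sqrt(2)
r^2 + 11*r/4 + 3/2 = (r + 3/4)*(r + 2)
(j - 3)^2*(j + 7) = j^3 + j^2 - 33*j + 63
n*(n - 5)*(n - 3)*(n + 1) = n^4 - 7*n^3 + 7*n^2 + 15*n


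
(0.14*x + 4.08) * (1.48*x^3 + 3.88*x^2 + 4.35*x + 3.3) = 0.2072*x^4 + 6.5816*x^3 + 16.4394*x^2 + 18.21*x + 13.464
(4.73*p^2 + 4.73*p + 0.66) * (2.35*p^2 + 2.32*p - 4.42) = 11.1155*p^4 + 22.0891*p^3 - 8.382*p^2 - 19.3754*p - 2.9172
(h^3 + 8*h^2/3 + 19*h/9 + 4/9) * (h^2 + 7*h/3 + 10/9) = h^5 + 5*h^4 + 85*h^3/9 + 25*h^2/3 + 274*h/81 + 40/81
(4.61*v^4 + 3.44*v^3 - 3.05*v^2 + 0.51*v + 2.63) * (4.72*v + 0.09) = 21.7592*v^5 + 16.6517*v^4 - 14.0864*v^3 + 2.1327*v^2 + 12.4595*v + 0.2367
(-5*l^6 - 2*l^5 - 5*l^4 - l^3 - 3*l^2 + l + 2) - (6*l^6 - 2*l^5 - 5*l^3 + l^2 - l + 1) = -11*l^6 - 5*l^4 + 4*l^3 - 4*l^2 + 2*l + 1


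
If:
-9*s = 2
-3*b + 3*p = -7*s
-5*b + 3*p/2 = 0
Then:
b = 2/9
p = 20/27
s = -2/9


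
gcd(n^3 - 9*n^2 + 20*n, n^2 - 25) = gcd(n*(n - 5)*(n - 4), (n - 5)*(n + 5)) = n - 5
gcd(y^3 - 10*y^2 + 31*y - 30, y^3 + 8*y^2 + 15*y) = 1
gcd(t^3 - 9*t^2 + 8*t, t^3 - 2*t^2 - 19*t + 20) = t - 1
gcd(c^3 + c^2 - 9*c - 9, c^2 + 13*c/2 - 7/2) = 1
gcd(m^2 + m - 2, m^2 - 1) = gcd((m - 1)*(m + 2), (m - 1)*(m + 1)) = m - 1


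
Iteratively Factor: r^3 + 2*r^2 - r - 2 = (r + 2)*(r^2 - 1) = (r - 1)*(r + 2)*(r + 1)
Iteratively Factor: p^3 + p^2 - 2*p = (p + 2)*(p^2 - p) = p*(p + 2)*(p - 1)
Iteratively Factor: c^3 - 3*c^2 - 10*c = (c - 5)*(c^2 + 2*c) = c*(c - 5)*(c + 2)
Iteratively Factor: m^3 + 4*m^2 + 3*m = (m)*(m^2 + 4*m + 3) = m*(m + 1)*(m + 3)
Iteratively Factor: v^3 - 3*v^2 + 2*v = (v)*(v^2 - 3*v + 2) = v*(v - 1)*(v - 2)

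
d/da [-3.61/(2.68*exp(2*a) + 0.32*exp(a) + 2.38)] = (19.3496*exp(a) + 1.1552)*exp(a)/(2.68*exp(2*a) + 0.32*exp(a) + 2.38)^2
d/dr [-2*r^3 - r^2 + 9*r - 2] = -6*r^2 - 2*r + 9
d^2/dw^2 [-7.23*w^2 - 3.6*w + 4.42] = -14.4600000000000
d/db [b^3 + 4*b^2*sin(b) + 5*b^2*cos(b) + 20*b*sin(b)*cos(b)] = -5*b^2*sin(b) + 4*b^2*cos(b) + 3*b^2 + 8*b*sin(b) + 10*b*cos(b) + 20*b*cos(2*b) + 10*sin(2*b)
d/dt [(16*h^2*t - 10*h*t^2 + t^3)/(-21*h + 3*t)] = (-112*h^3 + 140*h^2*t - 31*h*t^2 + 2*t^3)/(3*(49*h^2 - 14*h*t + t^2))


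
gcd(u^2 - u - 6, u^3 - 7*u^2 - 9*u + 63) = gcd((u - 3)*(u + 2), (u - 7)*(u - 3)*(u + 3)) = u - 3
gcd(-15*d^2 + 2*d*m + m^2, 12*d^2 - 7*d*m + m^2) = 3*d - m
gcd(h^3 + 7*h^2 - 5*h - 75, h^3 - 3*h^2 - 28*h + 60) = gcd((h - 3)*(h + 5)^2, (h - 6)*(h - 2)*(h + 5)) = h + 5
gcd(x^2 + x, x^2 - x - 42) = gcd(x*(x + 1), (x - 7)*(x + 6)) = 1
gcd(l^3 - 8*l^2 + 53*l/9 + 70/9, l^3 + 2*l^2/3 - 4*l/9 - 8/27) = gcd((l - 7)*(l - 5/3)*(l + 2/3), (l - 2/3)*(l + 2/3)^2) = l + 2/3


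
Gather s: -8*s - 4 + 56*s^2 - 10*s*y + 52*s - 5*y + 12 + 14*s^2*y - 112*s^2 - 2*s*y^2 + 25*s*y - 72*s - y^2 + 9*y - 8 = s^2*(14*y - 56) + s*(-2*y^2 + 15*y - 28) - y^2 + 4*y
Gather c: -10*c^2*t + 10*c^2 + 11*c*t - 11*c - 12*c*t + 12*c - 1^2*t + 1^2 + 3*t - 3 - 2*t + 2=c^2*(10 - 10*t) + c*(1 - t)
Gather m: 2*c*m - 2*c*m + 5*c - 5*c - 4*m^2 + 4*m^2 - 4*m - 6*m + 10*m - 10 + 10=0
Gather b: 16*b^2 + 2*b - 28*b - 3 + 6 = 16*b^2 - 26*b + 3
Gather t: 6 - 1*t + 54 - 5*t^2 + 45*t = -5*t^2 + 44*t + 60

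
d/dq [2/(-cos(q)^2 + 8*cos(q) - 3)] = 4*(4 - cos(q))*sin(q)/(cos(q)^2 - 8*cos(q) + 3)^2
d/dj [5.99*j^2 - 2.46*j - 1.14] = 11.98*j - 2.46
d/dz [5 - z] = -1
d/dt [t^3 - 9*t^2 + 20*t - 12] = 3*t^2 - 18*t + 20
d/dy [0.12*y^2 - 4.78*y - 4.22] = 0.24*y - 4.78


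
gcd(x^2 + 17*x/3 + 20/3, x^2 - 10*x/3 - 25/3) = x + 5/3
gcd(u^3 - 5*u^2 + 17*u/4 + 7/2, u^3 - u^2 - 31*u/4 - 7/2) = u^2 - 3*u - 7/4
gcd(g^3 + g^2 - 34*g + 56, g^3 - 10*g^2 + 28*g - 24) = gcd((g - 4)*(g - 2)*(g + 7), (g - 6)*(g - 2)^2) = g - 2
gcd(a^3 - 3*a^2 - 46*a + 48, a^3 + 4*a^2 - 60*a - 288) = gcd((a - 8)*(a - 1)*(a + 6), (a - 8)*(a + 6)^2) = a^2 - 2*a - 48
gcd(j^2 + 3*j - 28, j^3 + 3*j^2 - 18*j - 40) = j - 4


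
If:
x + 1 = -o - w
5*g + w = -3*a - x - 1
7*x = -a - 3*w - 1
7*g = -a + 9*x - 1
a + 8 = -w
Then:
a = -818/167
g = 498/167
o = 36/167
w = -518/167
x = 315/167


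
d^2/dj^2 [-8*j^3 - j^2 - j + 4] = -48*j - 2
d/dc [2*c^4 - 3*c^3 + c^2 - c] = 8*c^3 - 9*c^2 + 2*c - 1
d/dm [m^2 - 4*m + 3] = 2*m - 4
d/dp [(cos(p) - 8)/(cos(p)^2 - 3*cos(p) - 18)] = (cos(p)^2 - 16*cos(p) + 42)*sin(p)/(sin(p)^2 + 3*cos(p) + 17)^2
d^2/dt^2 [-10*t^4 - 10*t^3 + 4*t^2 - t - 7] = -120*t^2 - 60*t + 8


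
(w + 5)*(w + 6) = w^2 + 11*w + 30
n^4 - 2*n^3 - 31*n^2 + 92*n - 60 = (n - 5)*(n - 2)*(n - 1)*(n + 6)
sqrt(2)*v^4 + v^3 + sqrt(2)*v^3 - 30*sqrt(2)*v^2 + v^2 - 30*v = v*(v - 5)*(v + 6)*(sqrt(2)*v + 1)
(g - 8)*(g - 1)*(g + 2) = g^3 - 7*g^2 - 10*g + 16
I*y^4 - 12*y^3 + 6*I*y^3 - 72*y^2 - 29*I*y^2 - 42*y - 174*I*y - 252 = (y + 6)*(y + 6*I)*(y + 7*I)*(I*y + 1)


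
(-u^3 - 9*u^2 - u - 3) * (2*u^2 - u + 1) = -2*u^5 - 17*u^4 + 6*u^3 - 14*u^2 + 2*u - 3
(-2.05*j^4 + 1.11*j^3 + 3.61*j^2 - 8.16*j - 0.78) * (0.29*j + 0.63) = -0.5945*j^5 - 0.9696*j^4 + 1.7462*j^3 - 0.0921000000000003*j^2 - 5.367*j - 0.4914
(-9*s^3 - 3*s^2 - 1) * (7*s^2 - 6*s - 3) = -63*s^5 + 33*s^4 + 45*s^3 + 2*s^2 + 6*s + 3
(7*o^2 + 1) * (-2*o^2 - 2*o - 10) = -14*o^4 - 14*o^3 - 72*o^2 - 2*o - 10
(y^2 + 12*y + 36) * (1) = y^2 + 12*y + 36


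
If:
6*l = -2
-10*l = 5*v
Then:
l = -1/3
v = 2/3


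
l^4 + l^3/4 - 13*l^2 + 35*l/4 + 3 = (l - 3)*(l - 1)*(l + 1/4)*(l + 4)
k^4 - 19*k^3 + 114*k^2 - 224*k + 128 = (k - 8)^2*(k - 2)*(k - 1)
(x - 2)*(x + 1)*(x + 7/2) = x^3 + 5*x^2/2 - 11*x/2 - 7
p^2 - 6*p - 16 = (p - 8)*(p + 2)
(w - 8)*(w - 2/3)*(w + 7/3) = w^3 - 19*w^2/3 - 134*w/9 + 112/9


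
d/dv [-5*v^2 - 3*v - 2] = -10*v - 3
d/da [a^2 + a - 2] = 2*a + 1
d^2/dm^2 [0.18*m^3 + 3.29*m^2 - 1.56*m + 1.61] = 1.08*m + 6.58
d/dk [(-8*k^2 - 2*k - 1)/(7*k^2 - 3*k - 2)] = (38*k^2 + 46*k + 1)/(49*k^4 - 42*k^3 - 19*k^2 + 12*k + 4)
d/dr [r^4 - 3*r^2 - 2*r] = 4*r^3 - 6*r - 2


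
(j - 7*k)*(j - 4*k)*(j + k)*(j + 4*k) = j^4 - 6*j^3*k - 23*j^2*k^2 + 96*j*k^3 + 112*k^4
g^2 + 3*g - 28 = (g - 4)*(g + 7)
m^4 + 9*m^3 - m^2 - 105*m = m*(m - 3)*(m + 5)*(m + 7)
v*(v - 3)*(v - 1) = v^3 - 4*v^2 + 3*v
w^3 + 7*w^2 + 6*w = w*(w + 1)*(w + 6)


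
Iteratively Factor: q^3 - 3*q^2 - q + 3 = (q + 1)*(q^2 - 4*q + 3) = (q - 3)*(q + 1)*(q - 1)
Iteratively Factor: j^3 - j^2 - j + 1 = (j - 1)*(j^2 - 1) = (j - 1)^2*(j + 1)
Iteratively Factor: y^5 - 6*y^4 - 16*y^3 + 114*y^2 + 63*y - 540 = (y - 3)*(y^4 - 3*y^3 - 25*y^2 + 39*y + 180) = (y - 5)*(y - 3)*(y^3 + 2*y^2 - 15*y - 36) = (y - 5)*(y - 4)*(y - 3)*(y^2 + 6*y + 9) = (y - 5)*(y - 4)*(y - 3)*(y + 3)*(y + 3)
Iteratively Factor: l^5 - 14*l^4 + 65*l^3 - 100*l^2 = (l - 5)*(l^4 - 9*l^3 + 20*l^2) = l*(l - 5)*(l^3 - 9*l^2 + 20*l) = l^2*(l - 5)*(l^2 - 9*l + 20) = l^2*(l - 5)^2*(l - 4)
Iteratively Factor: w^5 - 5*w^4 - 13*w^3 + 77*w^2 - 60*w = (w - 1)*(w^4 - 4*w^3 - 17*w^2 + 60*w) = (w - 3)*(w - 1)*(w^3 - w^2 - 20*w) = (w - 3)*(w - 1)*(w + 4)*(w^2 - 5*w) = (w - 5)*(w - 3)*(w - 1)*(w + 4)*(w)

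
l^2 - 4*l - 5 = (l - 5)*(l + 1)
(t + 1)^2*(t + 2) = t^3 + 4*t^2 + 5*t + 2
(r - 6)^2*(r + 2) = r^3 - 10*r^2 + 12*r + 72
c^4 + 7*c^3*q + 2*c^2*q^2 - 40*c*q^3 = c*(c - 2*q)*(c + 4*q)*(c + 5*q)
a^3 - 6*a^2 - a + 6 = (a - 6)*(a - 1)*(a + 1)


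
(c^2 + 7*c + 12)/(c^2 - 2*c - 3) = (c^2 + 7*c + 12)/(c^2 - 2*c - 3)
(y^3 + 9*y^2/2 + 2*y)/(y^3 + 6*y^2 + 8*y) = (y + 1/2)/(y + 2)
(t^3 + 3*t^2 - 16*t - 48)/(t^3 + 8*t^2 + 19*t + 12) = (t - 4)/(t + 1)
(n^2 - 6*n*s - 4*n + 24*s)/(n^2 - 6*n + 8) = (n - 6*s)/(n - 2)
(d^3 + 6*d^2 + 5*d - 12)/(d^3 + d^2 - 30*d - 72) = (d - 1)/(d - 6)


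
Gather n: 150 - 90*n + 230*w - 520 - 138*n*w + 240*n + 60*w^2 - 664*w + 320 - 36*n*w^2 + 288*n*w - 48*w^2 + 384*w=n*(-36*w^2 + 150*w + 150) + 12*w^2 - 50*w - 50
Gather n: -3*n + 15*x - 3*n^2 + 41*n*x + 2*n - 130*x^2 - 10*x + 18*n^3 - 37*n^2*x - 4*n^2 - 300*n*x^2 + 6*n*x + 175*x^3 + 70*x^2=18*n^3 + n^2*(-37*x - 7) + n*(-300*x^2 + 47*x - 1) + 175*x^3 - 60*x^2 + 5*x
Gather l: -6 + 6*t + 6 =6*t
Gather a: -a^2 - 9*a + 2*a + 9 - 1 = -a^2 - 7*a + 8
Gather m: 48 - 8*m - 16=32 - 8*m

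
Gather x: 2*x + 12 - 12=2*x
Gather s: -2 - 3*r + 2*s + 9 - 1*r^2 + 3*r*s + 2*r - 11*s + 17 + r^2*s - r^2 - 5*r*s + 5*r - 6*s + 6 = -2*r^2 + 4*r + s*(r^2 - 2*r - 15) + 30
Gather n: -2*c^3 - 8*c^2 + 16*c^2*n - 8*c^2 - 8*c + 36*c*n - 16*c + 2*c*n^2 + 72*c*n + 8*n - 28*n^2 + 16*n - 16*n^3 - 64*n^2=-2*c^3 - 16*c^2 - 24*c - 16*n^3 + n^2*(2*c - 92) + n*(16*c^2 + 108*c + 24)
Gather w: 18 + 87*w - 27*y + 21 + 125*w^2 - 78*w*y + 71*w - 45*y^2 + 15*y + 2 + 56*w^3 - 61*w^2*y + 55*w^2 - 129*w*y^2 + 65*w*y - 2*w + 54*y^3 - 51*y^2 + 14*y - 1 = 56*w^3 + w^2*(180 - 61*y) + w*(-129*y^2 - 13*y + 156) + 54*y^3 - 96*y^2 + 2*y + 40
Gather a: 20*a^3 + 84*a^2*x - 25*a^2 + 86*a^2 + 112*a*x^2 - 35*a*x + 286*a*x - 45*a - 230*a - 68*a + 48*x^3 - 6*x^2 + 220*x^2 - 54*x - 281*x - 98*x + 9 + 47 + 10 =20*a^3 + a^2*(84*x + 61) + a*(112*x^2 + 251*x - 343) + 48*x^3 + 214*x^2 - 433*x + 66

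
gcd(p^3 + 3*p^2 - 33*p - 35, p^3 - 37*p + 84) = p + 7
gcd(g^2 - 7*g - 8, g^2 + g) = g + 1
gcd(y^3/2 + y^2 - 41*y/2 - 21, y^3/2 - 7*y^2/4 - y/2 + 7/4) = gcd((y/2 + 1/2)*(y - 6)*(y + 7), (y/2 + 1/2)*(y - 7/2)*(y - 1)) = y + 1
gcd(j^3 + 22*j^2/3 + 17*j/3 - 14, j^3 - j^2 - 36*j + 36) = j^2 + 5*j - 6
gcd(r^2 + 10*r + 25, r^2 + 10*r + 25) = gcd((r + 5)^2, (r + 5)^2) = r^2 + 10*r + 25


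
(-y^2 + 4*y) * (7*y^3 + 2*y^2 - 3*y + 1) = -7*y^5 + 26*y^4 + 11*y^3 - 13*y^2 + 4*y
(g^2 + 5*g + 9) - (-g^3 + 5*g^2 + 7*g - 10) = g^3 - 4*g^2 - 2*g + 19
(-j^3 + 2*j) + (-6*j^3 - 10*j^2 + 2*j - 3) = -7*j^3 - 10*j^2 + 4*j - 3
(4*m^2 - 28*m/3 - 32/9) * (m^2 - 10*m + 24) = 4*m^4 - 148*m^3/3 + 1672*m^2/9 - 1696*m/9 - 256/3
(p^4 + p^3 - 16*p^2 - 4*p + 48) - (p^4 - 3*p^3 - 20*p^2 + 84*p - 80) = 4*p^3 + 4*p^2 - 88*p + 128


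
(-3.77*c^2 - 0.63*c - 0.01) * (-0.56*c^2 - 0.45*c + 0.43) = 2.1112*c^4 + 2.0493*c^3 - 1.332*c^2 - 0.2664*c - 0.0043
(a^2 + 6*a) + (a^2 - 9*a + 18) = 2*a^2 - 3*a + 18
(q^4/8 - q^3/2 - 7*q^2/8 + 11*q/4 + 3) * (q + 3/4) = q^5/8 - 13*q^4/32 - 5*q^3/4 + 67*q^2/32 + 81*q/16 + 9/4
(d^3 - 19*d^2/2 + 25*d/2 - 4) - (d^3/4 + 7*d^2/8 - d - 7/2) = 3*d^3/4 - 83*d^2/8 + 27*d/2 - 1/2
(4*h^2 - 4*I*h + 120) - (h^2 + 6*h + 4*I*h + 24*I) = 3*h^2 - 6*h - 8*I*h + 120 - 24*I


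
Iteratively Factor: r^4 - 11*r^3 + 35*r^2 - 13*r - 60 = (r + 1)*(r^3 - 12*r^2 + 47*r - 60) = (r - 5)*(r + 1)*(r^2 - 7*r + 12) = (r - 5)*(r - 4)*(r + 1)*(r - 3)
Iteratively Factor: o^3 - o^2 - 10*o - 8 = (o + 1)*(o^2 - 2*o - 8) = (o - 4)*(o + 1)*(o + 2)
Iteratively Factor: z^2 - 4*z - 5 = (z + 1)*(z - 5)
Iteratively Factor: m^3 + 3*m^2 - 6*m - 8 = (m + 4)*(m^2 - m - 2) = (m - 2)*(m + 4)*(m + 1)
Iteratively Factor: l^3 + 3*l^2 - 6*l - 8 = (l + 4)*(l^2 - l - 2) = (l + 1)*(l + 4)*(l - 2)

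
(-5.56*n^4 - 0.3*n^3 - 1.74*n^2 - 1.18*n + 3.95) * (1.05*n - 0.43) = -5.838*n^5 + 2.0758*n^4 - 1.698*n^3 - 0.4908*n^2 + 4.6549*n - 1.6985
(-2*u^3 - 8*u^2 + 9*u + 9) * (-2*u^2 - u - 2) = 4*u^5 + 18*u^4 - 6*u^3 - 11*u^2 - 27*u - 18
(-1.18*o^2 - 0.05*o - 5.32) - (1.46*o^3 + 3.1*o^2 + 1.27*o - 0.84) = -1.46*o^3 - 4.28*o^2 - 1.32*o - 4.48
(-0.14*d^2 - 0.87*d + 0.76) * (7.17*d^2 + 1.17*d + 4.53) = -1.0038*d^4 - 6.4017*d^3 + 3.7971*d^2 - 3.0519*d + 3.4428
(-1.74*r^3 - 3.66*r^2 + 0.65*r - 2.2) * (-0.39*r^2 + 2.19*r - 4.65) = 0.6786*r^5 - 2.3832*r^4 - 0.177899999999999*r^3 + 19.3005*r^2 - 7.8405*r + 10.23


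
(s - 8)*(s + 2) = s^2 - 6*s - 16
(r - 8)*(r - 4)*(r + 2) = r^3 - 10*r^2 + 8*r + 64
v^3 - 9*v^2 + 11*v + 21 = (v - 7)*(v - 3)*(v + 1)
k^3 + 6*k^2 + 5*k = k*(k + 1)*(k + 5)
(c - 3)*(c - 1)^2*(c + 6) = c^4 + c^3 - 23*c^2 + 39*c - 18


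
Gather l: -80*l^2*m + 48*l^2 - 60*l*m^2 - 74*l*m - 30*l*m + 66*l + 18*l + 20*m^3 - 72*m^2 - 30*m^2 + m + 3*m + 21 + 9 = l^2*(48 - 80*m) + l*(-60*m^2 - 104*m + 84) + 20*m^3 - 102*m^2 + 4*m + 30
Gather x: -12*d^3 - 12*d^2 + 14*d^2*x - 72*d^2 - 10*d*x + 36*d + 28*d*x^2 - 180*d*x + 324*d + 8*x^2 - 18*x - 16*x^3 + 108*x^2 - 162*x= -12*d^3 - 84*d^2 + 360*d - 16*x^3 + x^2*(28*d + 116) + x*(14*d^2 - 190*d - 180)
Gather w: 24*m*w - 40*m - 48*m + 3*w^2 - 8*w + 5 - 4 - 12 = -88*m + 3*w^2 + w*(24*m - 8) - 11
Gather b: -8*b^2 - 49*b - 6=-8*b^2 - 49*b - 6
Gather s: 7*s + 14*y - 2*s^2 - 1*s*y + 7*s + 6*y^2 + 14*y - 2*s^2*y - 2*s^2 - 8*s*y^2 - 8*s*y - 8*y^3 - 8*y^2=s^2*(-2*y - 4) + s*(-8*y^2 - 9*y + 14) - 8*y^3 - 2*y^2 + 28*y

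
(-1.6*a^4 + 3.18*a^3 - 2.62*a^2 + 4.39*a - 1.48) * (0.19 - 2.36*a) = 3.776*a^5 - 7.8088*a^4 + 6.7874*a^3 - 10.8582*a^2 + 4.3269*a - 0.2812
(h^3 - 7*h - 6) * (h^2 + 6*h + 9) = h^5 + 6*h^4 + 2*h^3 - 48*h^2 - 99*h - 54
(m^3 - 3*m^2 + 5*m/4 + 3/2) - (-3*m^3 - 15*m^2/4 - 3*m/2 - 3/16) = 4*m^3 + 3*m^2/4 + 11*m/4 + 27/16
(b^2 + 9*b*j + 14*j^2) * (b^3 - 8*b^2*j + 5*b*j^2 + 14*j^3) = b^5 + b^4*j - 53*b^3*j^2 - 53*b^2*j^3 + 196*b*j^4 + 196*j^5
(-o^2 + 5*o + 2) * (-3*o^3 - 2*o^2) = 3*o^5 - 13*o^4 - 16*o^3 - 4*o^2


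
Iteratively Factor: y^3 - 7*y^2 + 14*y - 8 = (y - 2)*(y^2 - 5*y + 4) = (y - 4)*(y - 2)*(y - 1)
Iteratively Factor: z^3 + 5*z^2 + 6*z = (z)*(z^2 + 5*z + 6) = z*(z + 3)*(z + 2)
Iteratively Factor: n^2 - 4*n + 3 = (n - 1)*(n - 3)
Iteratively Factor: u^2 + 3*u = (u + 3)*(u)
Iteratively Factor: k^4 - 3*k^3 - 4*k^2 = (k)*(k^3 - 3*k^2 - 4*k) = k*(k - 4)*(k^2 + k) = k*(k - 4)*(k + 1)*(k)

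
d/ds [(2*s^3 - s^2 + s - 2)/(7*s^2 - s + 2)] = 2*s*(7*s^3 - 2*s^2 + 3*s + 12)/(49*s^4 - 14*s^3 + 29*s^2 - 4*s + 4)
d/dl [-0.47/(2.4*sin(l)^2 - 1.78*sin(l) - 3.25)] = (2.256*sin(l) - 0.8366)*cos(l)/(-2.4*sin(l)^2 + 1.78*sin(l) + 3.25)^2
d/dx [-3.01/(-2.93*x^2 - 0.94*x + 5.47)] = (-17.6386*x - 2.8294)/(2.93*x^2 + 0.94*x - 5.47)^2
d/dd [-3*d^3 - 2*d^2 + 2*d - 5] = -9*d^2 - 4*d + 2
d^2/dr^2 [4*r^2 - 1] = 8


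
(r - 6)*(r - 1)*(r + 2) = r^3 - 5*r^2 - 8*r + 12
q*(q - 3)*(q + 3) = q^3 - 9*q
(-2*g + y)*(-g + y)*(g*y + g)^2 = 2*g^4*y^2 + 4*g^4*y + 2*g^4 - 3*g^3*y^3 - 6*g^3*y^2 - 3*g^3*y + g^2*y^4 + 2*g^2*y^3 + g^2*y^2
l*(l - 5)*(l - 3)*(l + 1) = l^4 - 7*l^3 + 7*l^2 + 15*l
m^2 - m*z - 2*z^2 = (m - 2*z)*(m + z)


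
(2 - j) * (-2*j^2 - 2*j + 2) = 2*j^3 - 2*j^2 - 6*j + 4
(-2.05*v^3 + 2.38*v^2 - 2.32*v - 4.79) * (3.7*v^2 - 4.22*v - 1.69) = -7.585*v^5 + 17.457*v^4 - 15.1631*v^3 - 11.9548*v^2 + 24.1346*v + 8.0951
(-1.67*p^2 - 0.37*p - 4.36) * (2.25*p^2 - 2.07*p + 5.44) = -3.7575*p^4 + 2.6244*p^3 - 18.1289*p^2 + 7.0124*p - 23.7184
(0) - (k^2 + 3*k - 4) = -k^2 - 3*k + 4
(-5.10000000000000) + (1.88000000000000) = -3.22000000000000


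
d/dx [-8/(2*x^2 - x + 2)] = 8*(4*x - 1)/(2*x^2 - x + 2)^2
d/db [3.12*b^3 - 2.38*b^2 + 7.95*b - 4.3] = 9.36*b^2 - 4.76*b + 7.95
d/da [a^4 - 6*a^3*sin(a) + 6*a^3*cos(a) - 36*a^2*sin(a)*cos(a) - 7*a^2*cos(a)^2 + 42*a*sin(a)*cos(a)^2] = -6*sqrt(2)*a^3*sin(a + pi/4) + 4*a^3 + 7*a^2*sin(2*a) - 36*a^2*cos(2*a) + 18*sqrt(2)*a^2*cos(a + pi/4) - 36*a*sin(2*a) + 21*a*cos(a)/2 - 7*a*cos(2*a) + 63*a*cos(3*a)/2 - 7*a + 21*sin(a)/2 + 21*sin(3*a)/2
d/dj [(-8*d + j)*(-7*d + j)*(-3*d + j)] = 101*d^2 - 36*d*j + 3*j^2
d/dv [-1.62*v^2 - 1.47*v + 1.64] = -3.24*v - 1.47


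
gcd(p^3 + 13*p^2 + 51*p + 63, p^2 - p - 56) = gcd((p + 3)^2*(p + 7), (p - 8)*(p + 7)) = p + 7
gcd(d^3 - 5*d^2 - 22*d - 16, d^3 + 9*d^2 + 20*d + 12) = d^2 + 3*d + 2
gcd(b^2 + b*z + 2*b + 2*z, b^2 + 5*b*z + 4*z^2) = b + z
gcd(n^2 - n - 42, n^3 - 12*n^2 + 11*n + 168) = n - 7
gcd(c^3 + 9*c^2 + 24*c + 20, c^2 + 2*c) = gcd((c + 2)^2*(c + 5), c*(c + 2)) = c + 2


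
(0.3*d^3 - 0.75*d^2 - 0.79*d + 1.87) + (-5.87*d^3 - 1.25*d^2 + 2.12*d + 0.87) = -5.57*d^3 - 2.0*d^2 + 1.33*d + 2.74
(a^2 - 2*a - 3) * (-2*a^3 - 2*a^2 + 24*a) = -2*a^5 + 2*a^4 + 34*a^3 - 42*a^2 - 72*a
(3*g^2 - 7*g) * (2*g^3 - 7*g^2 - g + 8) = 6*g^5 - 35*g^4 + 46*g^3 + 31*g^2 - 56*g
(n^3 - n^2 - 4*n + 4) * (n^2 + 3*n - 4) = n^5 + 2*n^4 - 11*n^3 - 4*n^2 + 28*n - 16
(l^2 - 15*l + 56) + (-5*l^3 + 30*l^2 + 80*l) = -5*l^3 + 31*l^2 + 65*l + 56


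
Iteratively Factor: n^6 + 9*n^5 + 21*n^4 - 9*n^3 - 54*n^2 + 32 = (n - 1)*(n^5 + 10*n^4 + 31*n^3 + 22*n^2 - 32*n - 32) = (n - 1)*(n + 4)*(n^4 + 6*n^3 + 7*n^2 - 6*n - 8) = (n - 1)*(n + 4)^2*(n^3 + 2*n^2 - n - 2) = (n - 1)*(n + 2)*(n + 4)^2*(n^2 - 1) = (n - 1)*(n + 1)*(n + 2)*(n + 4)^2*(n - 1)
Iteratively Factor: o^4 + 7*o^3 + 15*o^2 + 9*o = (o)*(o^3 + 7*o^2 + 15*o + 9) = o*(o + 3)*(o^2 + 4*o + 3) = o*(o + 1)*(o + 3)*(o + 3)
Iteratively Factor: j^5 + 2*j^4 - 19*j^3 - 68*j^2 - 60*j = (j - 5)*(j^4 + 7*j^3 + 16*j^2 + 12*j) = (j - 5)*(j + 2)*(j^3 + 5*j^2 + 6*j) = (j - 5)*(j + 2)^2*(j^2 + 3*j) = (j - 5)*(j + 2)^2*(j + 3)*(j)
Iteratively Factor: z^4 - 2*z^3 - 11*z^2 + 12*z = (z - 4)*(z^3 + 2*z^2 - 3*z) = z*(z - 4)*(z^2 + 2*z - 3) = z*(z - 4)*(z - 1)*(z + 3)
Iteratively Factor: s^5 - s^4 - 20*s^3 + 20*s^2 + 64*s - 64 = (s + 4)*(s^4 - 5*s^3 + 20*s - 16) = (s - 1)*(s + 4)*(s^3 - 4*s^2 - 4*s + 16) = (s - 2)*(s - 1)*(s + 4)*(s^2 - 2*s - 8) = (s - 4)*(s - 2)*(s - 1)*(s + 4)*(s + 2)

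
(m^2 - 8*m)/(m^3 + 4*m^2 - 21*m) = (m - 8)/(m^2 + 4*m - 21)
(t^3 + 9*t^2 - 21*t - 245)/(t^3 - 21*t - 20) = (t^2 + 14*t + 49)/(t^2 + 5*t + 4)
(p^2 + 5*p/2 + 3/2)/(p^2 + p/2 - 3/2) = (p + 1)/(p - 1)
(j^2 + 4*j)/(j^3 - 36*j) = (j + 4)/(j^2 - 36)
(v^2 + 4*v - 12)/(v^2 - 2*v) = (v + 6)/v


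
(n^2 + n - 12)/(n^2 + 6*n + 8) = (n - 3)/(n + 2)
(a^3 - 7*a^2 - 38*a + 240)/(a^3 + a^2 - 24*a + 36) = (a^2 - 13*a + 40)/(a^2 - 5*a + 6)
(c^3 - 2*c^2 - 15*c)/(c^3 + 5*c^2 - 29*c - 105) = c/(c + 7)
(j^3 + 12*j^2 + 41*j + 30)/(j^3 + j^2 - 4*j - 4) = (j^2 + 11*j + 30)/(j^2 - 4)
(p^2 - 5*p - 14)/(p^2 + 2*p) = (p - 7)/p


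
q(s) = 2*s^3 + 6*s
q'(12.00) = 870.00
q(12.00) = 3528.00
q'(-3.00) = 60.00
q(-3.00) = -72.00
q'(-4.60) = 132.96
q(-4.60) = -222.27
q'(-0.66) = 8.61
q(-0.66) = -4.53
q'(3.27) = 70.16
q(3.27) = 89.55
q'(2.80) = 53.04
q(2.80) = 60.70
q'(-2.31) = 38.02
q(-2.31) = -38.51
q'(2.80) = 53.04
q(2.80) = 60.70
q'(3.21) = 67.82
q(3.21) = 85.41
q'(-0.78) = 9.65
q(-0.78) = -5.63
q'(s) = 6*s^2 + 6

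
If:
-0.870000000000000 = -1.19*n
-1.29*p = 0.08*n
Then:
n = 0.73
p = -0.05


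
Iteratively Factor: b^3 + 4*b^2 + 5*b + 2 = (b + 1)*(b^2 + 3*b + 2) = (b + 1)^2*(b + 2)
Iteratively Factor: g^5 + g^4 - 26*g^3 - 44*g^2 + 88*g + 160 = (g + 2)*(g^4 - g^3 - 24*g^2 + 4*g + 80) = (g + 2)^2*(g^3 - 3*g^2 - 18*g + 40) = (g - 5)*(g + 2)^2*(g^2 + 2*g - 8) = (g - 5)*(g + 2)^2*(g + 4)*(g - 2)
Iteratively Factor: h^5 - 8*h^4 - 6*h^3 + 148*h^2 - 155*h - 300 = (h - 5)*(h^4 - 3*h^3 - 21*h^2 + 43*h + 60) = (h - 5)^2*(h^3 + 2*h^2 - 11*h - 12) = (h - 5)^2*(h + 1)*(h^2 + h - 12) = (h - 5)^2*(h + 1)*(h + 4)*(h - 3)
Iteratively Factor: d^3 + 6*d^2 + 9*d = (d + 3)*(d^2 + 3*d) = d*(d + 3)*(d + 3)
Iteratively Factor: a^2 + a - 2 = (a - 1)*(a + 2)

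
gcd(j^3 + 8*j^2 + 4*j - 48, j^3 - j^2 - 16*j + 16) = j + 4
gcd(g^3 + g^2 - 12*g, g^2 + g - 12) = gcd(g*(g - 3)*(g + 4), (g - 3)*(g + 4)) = g^2 + g - 12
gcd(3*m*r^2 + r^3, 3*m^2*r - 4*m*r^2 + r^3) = r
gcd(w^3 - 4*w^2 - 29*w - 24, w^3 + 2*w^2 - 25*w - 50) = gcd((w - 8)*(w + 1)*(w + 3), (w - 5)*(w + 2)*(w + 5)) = 1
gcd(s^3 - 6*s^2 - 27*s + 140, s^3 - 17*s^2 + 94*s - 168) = s^2 - 11*s + 28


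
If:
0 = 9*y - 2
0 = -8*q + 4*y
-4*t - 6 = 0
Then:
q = 1/9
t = -3/2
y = 2/9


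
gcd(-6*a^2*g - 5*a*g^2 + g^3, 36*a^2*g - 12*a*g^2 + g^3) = 6*a*g - g^2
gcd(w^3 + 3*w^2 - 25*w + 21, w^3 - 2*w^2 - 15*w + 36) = w - 3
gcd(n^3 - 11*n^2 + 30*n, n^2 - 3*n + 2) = 1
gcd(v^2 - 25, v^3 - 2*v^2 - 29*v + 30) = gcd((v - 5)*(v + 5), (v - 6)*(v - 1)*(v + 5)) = v + 5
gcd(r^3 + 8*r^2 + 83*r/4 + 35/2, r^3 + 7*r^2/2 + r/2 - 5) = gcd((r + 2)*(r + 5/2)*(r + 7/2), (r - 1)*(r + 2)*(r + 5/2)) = r^2 + 9*r/2 + 5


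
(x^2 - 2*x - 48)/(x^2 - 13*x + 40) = (x + 6)/(x - 5)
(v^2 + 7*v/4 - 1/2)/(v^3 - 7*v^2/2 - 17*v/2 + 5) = (4*v - 1)/(2*(2*v^2 - 11*v + 5))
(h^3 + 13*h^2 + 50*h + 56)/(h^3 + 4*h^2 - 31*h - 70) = (h + 4)/(h - 5)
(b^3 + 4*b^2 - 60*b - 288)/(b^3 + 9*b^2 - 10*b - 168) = (b^2 - 2*b - 48)/(b^2 + 3*b - 28)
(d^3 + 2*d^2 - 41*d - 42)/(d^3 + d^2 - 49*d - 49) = (d - 6)/(d - 7)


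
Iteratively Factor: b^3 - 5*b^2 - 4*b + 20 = (b - 5)*(b^2 - 4) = (b - 5)*(b - 2)*(b + 2)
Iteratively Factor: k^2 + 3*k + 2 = (k + 2)*(k + 1)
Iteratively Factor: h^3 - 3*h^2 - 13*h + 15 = (h - 1)*(h^2 - 2*h - 15) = (h - 1)*(h + 3)*(h - 5)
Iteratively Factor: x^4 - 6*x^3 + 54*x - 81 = (x + 3)*(x^3 - 9*x^2 + 27*x - 27) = (x - 3)*(x + 3)*(x^2 - 6*x + 9) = (x - 3)^2*(x + 3)*(x - 3)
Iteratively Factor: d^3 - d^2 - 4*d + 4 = (d - 2)*(d^2 + d - 2) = (d - 2)*(d + 2)*(d - 1)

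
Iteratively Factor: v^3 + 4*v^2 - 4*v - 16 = (v + 2)*(v^2 + 2*v - 8) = (v + 2)*(v + 4)*(v - 2)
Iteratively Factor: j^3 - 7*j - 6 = (j + 1)*(j^2 - j - 6) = (j - 3)*(j + 1)*(j + 2)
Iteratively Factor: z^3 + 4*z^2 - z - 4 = (z - 1)*(z^2 + 5*z + 4) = (z - 1)*(z + 4)*(z + 1)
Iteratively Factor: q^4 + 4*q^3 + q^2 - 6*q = (q + 3)*(q^3 + q^2 - 2*q) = q*(q + 3)*(q^2 + q - 2) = q*(q - 1)*(q + 3)*(q + 2)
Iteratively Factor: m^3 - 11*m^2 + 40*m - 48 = (m - 3)*(m^2 - 8*m + 16) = (m - 4)*(m - 3)*(m - 4)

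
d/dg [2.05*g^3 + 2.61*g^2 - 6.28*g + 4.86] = 6.15*g^2 + 5.22*g - 6.28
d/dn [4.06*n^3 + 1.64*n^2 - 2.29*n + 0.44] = 12.18*n^2 + 3.28*n - 2.29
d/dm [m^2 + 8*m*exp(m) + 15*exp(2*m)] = 8*m*exp(m) + 2*m + 30*exp(2*m) + 8*exp(m)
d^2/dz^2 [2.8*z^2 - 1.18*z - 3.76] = 5.60000000000000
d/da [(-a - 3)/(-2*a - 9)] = 3/(2*a + 9)^2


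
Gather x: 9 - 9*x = 9 - 9*x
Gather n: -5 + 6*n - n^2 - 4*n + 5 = -n^2 + 2*n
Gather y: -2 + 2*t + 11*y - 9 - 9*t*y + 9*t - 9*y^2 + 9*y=11*t - 9*y^2 + y*(20 - 9*t) - 11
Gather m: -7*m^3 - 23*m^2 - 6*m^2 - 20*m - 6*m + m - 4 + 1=-7*m^3 - 29*m^2 - 25*m - 3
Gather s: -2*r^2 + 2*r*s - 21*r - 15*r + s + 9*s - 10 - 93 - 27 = -2*r^2 - 36*r + s*(2*r + 10) - 130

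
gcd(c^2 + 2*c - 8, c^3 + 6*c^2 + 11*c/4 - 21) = c + 4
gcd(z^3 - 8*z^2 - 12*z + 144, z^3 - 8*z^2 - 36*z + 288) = z - 6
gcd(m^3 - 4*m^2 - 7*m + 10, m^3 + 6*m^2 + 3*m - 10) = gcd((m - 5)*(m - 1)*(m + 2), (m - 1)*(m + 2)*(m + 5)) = m^2 + m - 2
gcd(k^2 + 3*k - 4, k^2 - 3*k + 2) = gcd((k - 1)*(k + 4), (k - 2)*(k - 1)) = k - 1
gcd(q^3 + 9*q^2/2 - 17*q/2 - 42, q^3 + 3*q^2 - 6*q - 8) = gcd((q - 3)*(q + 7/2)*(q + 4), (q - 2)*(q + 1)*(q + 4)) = q + 4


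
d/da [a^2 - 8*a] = 2*a - 8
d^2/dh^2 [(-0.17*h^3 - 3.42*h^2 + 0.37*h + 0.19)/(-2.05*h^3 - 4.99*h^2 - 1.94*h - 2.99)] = (25.2670699999999*h^6 - 13.38609*h^5 - 126.40341*h^4 - 410.069748*h^3 - 305.948754*h^2 + 38.19327*h + 69.682198)/(8.615125*h^9 + 62.911425*h^8 + 177.594165*h^7 + 281.019304*h^6 + 351.581952*h^5 + 351.042369*h^4 + 235.952963*h^3 + 167.592789*h^2 + 52.031382*h + 26.730899)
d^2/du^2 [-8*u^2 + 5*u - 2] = -16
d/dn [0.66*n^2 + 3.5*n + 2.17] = 1.32*n + 3.5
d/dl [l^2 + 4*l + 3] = 2*l + 4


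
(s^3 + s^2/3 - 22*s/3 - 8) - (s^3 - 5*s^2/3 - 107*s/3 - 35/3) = 2*s^2 + 85*s/3 + 11/3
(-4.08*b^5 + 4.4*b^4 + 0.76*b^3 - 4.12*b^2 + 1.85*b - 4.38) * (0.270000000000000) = -1.1016*b^5 + 1.188*b^4 + 0.2052*b^3 - 1.1124*b^2 + 0.4995*b - 1.1826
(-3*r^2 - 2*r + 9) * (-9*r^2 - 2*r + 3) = 27*r^4 + 24*r^3 - 86*r^2 - 24*r + 27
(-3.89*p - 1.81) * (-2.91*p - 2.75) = 11.3199*p^2 + 15.9646*p + 4.9775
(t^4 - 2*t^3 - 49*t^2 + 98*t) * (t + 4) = t^5 + 2*t^4 - 57*t^3 - 98*t^2 + 392*t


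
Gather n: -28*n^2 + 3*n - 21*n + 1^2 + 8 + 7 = -28*n^2 - 18*n + 16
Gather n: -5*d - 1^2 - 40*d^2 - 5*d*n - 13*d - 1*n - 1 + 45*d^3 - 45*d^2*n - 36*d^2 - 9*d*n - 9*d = 45*d^3 - 76*d^2 - 27*d + n*(-45*d^2 - 14*d - 1) - 2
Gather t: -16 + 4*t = 4*t - 16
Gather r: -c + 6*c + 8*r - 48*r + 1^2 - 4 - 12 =5*c - 40*r - 15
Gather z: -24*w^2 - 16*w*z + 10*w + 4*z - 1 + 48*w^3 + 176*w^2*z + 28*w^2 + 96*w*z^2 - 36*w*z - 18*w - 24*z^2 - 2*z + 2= 48*w^3 + 4*w^2 - 8*w + z^2*(96*w - 24) + z*(176*w^2 - 52*w + 2) + 1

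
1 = 1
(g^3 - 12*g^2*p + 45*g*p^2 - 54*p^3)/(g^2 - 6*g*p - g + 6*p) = (g^2 - 6*g*p + 9*p^2)/(g - 1)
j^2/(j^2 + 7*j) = j/(j + 7)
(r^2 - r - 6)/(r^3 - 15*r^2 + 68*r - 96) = (r + 2)/(r^2 - 12*r + 32)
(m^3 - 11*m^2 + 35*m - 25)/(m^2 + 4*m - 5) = (m^2 - 10*m + 25)/(m + 5)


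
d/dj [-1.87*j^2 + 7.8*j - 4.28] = 7.8 - 3.74*j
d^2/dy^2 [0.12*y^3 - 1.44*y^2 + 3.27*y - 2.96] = 0.72*y - 2.88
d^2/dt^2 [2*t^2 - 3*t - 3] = 4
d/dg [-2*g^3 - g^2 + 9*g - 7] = -6*g^2 - 2*g + 9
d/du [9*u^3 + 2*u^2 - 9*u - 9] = 27*u^2 + 4*u - 9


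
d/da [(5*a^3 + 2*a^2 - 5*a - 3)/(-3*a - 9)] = (-10*a^3 - 47*a^2 - 12*a + 12)/(3*(a^2 + 6*a + 9))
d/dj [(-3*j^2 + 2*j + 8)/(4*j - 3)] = 2*(-6*j^2 + 9*j - 19)/(16*j^2 - 24*j + 9)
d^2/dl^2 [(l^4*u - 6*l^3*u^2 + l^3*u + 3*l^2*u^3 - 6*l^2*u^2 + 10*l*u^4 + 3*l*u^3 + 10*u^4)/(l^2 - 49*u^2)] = 2*u*(-l^6 + 147*l^4*u^2 + 284*l^3*u^3 - 52*l^3*u^2 - 14847*l^2*u^4 + 852*l^2*u^3 + 41748*l*u^5 - 7644*l*u^4 - 7203*u^6 + 13916*u^5)/(-l^6 + 147*l^4*u^2 - 7203*l^2*u^4 + 117649*u^6)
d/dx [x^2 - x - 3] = 2*x - 1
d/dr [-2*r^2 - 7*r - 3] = -4*r - 7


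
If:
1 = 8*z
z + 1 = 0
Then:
No Solution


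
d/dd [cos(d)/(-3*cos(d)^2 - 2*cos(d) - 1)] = (sin(d) - 3*sin(3*d))/(4*cos(d) + 3*cos(2*d) + 5)^2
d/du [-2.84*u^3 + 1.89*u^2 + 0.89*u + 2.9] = -8.52*u^2 + 3.78*u + 0.89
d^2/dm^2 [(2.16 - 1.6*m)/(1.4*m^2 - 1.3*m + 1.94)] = (-(1.6*m - 2.16)*(2.8*m - 1.3)*(5.6*m - 2.6) + (13.44*m - 10.208)*(1.4*m^2 - 1.3*m + 1.94))/(1.4*m^2 - 1.3*m + 1.94)^3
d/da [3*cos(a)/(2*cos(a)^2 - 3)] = 3*(cos(2*a) + 4)*sin(a)/(cos(2*a) - 2)^2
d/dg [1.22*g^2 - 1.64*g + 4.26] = 2.44*g - 1.64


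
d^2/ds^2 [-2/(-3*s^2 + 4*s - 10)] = 4*(-9*s^2 + 12*s + 4*(3*s - 2)^2 - 30)/(3*s^2 - 4*s + 10)^3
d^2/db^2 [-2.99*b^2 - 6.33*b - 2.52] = -5.98000000000000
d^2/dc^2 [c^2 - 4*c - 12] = 2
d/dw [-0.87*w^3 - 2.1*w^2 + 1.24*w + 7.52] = -2.61*w^2 - 4.2*w + 1.24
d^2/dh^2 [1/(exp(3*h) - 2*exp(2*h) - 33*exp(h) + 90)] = ((-9*exp(2*h) + 8*exp(h) + 33)*(exp(3*h) - 2*exp(2*h) - 33*exp(h) + 90) + 2*(-3*exp(2*h) + 4*exp(h) + 33)^2*exp(h))*exp(h)/(exp(3*h) - 2*exp(2*h) - 33*exp(h) + 90)^3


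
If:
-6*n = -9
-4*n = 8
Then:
No Solution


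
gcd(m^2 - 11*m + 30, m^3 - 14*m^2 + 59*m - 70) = m - 5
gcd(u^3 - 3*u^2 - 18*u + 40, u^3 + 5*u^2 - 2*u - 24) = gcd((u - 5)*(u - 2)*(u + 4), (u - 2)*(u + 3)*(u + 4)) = u^2 + 2*u - 8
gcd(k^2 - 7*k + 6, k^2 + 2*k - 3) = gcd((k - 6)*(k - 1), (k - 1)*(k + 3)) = k - 1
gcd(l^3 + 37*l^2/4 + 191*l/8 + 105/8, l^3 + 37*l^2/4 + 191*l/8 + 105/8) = l^3 + 37*l^2/4 + 191*l/8 + 105/8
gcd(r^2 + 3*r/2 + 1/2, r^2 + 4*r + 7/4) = r + 1/2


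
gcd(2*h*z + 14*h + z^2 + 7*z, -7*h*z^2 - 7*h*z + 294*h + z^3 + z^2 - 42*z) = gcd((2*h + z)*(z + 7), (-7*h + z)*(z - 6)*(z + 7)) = z + 7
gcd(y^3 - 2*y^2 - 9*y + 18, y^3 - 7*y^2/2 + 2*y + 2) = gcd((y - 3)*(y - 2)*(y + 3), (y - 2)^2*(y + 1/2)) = y - 2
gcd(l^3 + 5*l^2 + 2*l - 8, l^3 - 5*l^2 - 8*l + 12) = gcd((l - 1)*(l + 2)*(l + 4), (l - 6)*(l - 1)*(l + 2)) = l^2 + l - 2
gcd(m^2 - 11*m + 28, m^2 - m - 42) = m - 7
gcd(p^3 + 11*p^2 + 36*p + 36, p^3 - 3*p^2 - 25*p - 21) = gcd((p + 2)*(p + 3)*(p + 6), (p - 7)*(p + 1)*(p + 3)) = p + 3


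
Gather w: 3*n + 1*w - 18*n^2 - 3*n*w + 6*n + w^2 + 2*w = -18*n^2 + 9*n + w^2 + w*(3 - 3*n)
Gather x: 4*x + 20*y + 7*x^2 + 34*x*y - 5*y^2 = 7*x^2 + x*(34*y + 4) - 5*y^2 + 20*y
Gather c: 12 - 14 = -2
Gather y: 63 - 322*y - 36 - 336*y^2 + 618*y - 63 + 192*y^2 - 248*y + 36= -144*y^2 + 48*y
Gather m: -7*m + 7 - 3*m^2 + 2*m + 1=-3*m^2 - 5*m + 8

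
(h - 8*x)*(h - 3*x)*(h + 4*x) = h^3 - 7*h^2*x - 20*h*x^2 + 96*x^3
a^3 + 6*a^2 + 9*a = a*(a + 3)^2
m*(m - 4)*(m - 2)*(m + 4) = m^4 - 2*m^3 - 16*m^2 + 32*m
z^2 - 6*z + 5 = (z - 5)*(z - 1)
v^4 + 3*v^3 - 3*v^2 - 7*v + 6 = (v - 1)^2*(v + 2)*(v + 3)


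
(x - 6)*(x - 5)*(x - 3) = x^3 - 14*x^2 + 63*x - 90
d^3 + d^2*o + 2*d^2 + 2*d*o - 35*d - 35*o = (d - 5)*(d + 7)*(d + o)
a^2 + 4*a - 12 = (a - 2)*(a + 6)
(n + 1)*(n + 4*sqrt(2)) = n^2 + n + 4*sqrt(2)*n + 4*sqrt(2)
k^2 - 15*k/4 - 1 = (k - 4)*(k + 1/4)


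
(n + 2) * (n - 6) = n^2 - 4*n - 12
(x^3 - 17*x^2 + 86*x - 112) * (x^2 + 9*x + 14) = x^5 - 8*x^4 - 53*x^3 + 424*x^2 + 196*x - 1568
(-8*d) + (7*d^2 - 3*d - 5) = 7*d^2 - 11*d - 5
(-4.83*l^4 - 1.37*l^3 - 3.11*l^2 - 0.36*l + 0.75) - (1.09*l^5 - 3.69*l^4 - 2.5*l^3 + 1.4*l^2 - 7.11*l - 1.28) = -1.09*l^5 - 1.14*l^4 + 1.13*l^3 - 4.51*l^2 + 6.75*l + 2.03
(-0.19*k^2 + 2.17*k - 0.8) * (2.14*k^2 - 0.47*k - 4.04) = -0.4066*k^4 + 4.7331*k^3 - 1.9643*k^2 - 8.3908*k + 3.232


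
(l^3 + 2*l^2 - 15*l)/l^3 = 1 + 2/l - 15/l^2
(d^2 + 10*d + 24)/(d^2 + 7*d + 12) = (d + 6)/(d + 3)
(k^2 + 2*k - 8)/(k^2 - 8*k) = (k^2 + 2*k - 8)/(k*(k - 8))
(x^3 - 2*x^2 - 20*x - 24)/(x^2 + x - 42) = (x^2 + 4*x + 4)/(x + 7)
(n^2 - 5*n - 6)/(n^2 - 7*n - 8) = (n - 6)/(n - 8)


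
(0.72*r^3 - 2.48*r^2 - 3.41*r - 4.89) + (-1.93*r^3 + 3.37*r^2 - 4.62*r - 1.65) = -1.21*r^3 + 0.89*r^2 - 8.03*r - 6.54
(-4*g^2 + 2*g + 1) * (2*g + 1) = -8*g^3 + 4*g + 1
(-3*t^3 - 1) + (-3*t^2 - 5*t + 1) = -3*t^3 - 3*t^2 - 5*t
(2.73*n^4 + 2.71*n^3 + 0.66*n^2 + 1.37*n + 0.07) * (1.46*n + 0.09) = 3.9858*n^5 + 4.2023*n^4 + 1.2075*n^3 + 2.0596*n^2 + 0.2255*n + 0.0063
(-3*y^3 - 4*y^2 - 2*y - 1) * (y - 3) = -3*y^4 + 5*y^3 + 10*y^2 + 5*y + 3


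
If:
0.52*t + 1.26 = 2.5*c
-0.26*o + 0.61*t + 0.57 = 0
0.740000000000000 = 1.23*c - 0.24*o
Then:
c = 0.07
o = -2.74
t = -2.10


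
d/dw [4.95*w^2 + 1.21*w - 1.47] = 9.9*w + 1.21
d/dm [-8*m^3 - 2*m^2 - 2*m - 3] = -24*m^2 - 4*m - 2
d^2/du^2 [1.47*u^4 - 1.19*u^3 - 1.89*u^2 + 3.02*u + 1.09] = 17.64*u^2 - 7.14*u - 3.78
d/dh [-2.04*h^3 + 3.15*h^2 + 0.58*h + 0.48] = -6.12*h^2 + 6.3*h + 0.58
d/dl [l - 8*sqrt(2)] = 1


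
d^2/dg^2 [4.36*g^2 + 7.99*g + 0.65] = 8.72000000000000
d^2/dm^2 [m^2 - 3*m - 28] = 2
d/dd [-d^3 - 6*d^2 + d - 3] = -3*d^2 - 12*d + 1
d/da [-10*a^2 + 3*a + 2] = 3 - 20*a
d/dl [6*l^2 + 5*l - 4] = 12*l + 5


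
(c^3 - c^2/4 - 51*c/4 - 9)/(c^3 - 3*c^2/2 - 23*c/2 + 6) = (4*c + 3)/(2*(2*c - 1))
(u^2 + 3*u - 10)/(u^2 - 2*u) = (u + 5)/u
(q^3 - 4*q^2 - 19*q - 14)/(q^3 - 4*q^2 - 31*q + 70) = (q^2 + 3*q + 2)/(q^2 + 3*q - 10)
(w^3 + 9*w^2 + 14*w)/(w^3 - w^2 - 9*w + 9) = w*(w^2 + 9*w + 14)/(w^3 - w^2 - 9*w + 9)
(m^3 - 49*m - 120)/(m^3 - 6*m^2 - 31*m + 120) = (m + 3)/(m - 3)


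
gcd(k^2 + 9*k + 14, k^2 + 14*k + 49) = k + 7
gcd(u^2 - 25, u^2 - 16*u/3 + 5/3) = u - 5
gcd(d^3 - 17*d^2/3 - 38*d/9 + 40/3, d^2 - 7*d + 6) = d - 6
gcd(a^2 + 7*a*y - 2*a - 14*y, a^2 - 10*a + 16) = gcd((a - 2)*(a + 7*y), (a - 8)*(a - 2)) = a - 2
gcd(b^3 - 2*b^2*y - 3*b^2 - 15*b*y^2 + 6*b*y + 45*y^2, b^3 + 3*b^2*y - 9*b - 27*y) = b^2 + 3*b*y - 3*b - 9*y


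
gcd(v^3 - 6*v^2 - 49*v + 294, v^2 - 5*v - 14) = v - 7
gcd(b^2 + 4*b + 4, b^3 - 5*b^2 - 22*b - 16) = b + 2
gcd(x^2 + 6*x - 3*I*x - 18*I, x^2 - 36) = x + 6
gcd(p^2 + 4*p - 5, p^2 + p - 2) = p - 1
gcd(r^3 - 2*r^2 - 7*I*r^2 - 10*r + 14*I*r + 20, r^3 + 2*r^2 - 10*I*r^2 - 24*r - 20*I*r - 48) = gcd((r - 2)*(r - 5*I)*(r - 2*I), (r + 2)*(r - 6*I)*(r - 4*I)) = 1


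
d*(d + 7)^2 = d^3 + 14*d^2 + 49*d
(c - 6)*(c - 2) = c^2 - 8*c + 12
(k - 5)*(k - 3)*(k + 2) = k^3 - 6*k^2 - k + 30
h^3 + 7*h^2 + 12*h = h*(h + 3)*(h + 4)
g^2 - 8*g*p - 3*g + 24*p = (g - 3)*(g - 8*p)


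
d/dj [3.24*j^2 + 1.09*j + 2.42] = 6.48*j + 1.09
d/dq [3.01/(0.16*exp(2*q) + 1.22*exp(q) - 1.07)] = (-0.9632*exp(q) - 3.6722)*exp(q)/(0.16*exp(2*q) + 1.22*exp(q) - 1.07)^2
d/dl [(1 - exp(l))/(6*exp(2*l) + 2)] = (3*exp(2*l) - 6*exp(l) - 1)*exp(l)/(2*(9*exp(4*l) + 6*exp(2*l) + 1))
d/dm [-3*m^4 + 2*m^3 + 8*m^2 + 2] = 2*m*(-6*m^2 + 3*m + 8)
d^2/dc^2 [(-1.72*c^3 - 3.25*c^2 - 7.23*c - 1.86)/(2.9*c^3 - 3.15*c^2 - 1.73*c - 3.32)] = (-86.0894*c^6 - 416.60124*c^5 - 87.9883199999997*c^4 - 321.139876*c^3 - 745.413612*c^2 + 171.651972*c + 39.177028)/(24.389*c^9 - 79.4745*c^8 + 42.67785*c^7 - 20.198175*c^6 + 156.509655*c^5 - 27.172365*c^4 - 17.836877*c^3 - 133.970964*c^2 - 57.206256*c - 36.594368)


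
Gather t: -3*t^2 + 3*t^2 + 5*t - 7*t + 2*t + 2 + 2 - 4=0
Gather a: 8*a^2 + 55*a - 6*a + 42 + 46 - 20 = 8*a^2 + 49*a + 68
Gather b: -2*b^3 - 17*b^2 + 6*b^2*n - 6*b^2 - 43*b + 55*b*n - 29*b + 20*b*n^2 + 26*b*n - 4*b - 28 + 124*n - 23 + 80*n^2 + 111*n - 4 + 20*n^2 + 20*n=-2*b^3 + b^2*(6*n - 23) + b*(20*n^2 + 81*n - 76) + 100*n^2 + 255*n - 55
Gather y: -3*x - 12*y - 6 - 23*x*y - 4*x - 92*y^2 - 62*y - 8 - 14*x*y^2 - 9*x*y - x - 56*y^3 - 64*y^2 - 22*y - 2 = -8*x - 56*y^3 + y^2*(-14*x - 156) + y*(-32*x - 96) - 16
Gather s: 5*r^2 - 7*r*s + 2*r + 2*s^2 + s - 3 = 5*r^2 + 2*r + 2*s^2 + s*(1 - 7*r) - 3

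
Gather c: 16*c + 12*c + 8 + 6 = 28*c + 14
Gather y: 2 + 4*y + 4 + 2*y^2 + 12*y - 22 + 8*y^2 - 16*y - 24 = 10*y^2 - 40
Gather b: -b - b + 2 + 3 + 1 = 6 - 2*b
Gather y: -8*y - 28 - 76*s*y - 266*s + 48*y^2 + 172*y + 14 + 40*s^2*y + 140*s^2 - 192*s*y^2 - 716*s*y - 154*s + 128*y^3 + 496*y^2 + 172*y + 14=140*s^2 - 420*s + 128*y^3 + y^2*(544 - 192*s) + y*(40*s^2 - 792*s + 336)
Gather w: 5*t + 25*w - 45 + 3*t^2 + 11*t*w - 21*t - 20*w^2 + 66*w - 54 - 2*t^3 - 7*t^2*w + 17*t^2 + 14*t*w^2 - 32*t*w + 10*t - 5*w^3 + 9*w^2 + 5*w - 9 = -2*t^3 + 20*t^2 - 6*t - 5*w^3 + w^2*(14*t - 11) + w*(-7*t^2 - 21*t + 96) - 108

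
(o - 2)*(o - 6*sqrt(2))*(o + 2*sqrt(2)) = o^3 - 4*sqrt(2)*o^2 - 2*o^2 - 24*o + 8*sqrt(2)*o + 48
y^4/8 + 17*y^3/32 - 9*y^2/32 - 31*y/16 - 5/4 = (y/4 + 1)*(y/2 + 1/2)*(y - 2)*(y + 5/4)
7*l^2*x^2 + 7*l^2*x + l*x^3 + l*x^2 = x*(7*l + x)*(l*x + l)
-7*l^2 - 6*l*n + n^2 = (-7*l + n)*(l + n)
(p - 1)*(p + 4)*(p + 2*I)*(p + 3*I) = p^4 + 3*p^3 + 5*I*p^3 - 10*p^2 + 15*I*p^2 - 18*p - 20*I*p + 24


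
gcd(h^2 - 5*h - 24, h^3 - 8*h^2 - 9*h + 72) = h^2 - 5*h - 24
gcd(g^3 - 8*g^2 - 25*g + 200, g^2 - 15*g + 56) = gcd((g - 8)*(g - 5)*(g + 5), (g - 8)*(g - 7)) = g - 8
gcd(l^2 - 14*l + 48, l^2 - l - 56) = l - 8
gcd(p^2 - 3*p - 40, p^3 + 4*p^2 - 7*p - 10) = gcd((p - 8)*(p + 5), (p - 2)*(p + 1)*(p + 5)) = p + 5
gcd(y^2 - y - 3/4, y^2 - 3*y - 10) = 1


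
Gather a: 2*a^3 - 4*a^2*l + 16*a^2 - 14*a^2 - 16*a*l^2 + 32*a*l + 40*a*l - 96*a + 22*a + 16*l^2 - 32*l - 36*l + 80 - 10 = 2*a^3 + a^2*(2 - 4*l) + a*(-16*l^2 + 72*l - 74) + 16*l^2 - 68*l + 70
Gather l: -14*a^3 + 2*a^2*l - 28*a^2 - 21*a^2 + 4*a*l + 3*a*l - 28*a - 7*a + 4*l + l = -14*a^3 - 49*a^2 - 35*a + l*(2*a^2 + 7*a + 5)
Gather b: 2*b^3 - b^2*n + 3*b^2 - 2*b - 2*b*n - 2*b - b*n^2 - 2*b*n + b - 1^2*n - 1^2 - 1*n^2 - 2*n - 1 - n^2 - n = 2*b^3 + b^2*(3 - n) + b*(-n^2 - 4*n - 3) - 2*n^2 - 4*n - 2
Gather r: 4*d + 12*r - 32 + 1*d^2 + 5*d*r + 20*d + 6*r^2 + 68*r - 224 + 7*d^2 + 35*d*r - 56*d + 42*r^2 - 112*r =8*d^2 - 32*d + 48*r^2 + r*(40*d - 32) - 256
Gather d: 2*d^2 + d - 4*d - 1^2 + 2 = 2*d^2 - 3*d + 1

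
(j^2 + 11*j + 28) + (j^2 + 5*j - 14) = 2*j^2 + 16*j + 14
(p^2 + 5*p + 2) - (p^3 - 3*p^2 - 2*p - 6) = -p^3 + 4*p^2 + 7*p + 8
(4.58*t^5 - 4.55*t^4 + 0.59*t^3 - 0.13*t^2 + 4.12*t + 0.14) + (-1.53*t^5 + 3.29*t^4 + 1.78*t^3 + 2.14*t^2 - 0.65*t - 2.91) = 3.05*t^5 - 1.26*t^4 + 2.37*t^3 + 2.01*t^2 + 3.47*t - 2.77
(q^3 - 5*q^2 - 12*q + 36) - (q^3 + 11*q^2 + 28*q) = -16*q^2 - 40*q + 36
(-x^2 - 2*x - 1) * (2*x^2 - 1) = -2*x^4 - 4*x^3 - x^2 + 2*x + 1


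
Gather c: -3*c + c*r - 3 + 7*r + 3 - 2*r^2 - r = c*(r - 3) - 2*r^2 + 6*r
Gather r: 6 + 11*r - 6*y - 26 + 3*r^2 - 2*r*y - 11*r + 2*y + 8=3*r^2 - 2*r*y - 4*y - 12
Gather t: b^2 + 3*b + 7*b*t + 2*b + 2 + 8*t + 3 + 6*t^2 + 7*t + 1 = b^2 + 5*b + 6*t^2 + t*(7*b + 15) + 6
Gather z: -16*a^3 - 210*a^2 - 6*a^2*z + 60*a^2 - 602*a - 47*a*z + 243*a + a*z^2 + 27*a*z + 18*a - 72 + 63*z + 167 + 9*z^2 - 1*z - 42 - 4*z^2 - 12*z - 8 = -16*a^3 - 150*a^2 - 341*a + z^2*(a + 5) + z*(-6*a^2 - 20*a + 50) + 45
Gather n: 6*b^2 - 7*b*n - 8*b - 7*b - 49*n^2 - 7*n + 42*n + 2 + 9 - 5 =6*b^2 - 15*b - 49*n^2 + n*(35 - 7*b) + 6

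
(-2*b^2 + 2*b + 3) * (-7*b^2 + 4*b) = 14*b^4 - 22*b^3 - 13*b^2 + 12*b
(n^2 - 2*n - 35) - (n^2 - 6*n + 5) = 4*n - 40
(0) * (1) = 0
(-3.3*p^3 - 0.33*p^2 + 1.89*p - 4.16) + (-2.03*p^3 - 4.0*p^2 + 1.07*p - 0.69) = -5.33*p^3 - 4.33*p^2 + 2.96*p - 4.85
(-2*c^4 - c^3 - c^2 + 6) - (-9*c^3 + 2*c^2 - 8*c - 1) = -2*c^4 + 8*c^3 - 3*c^2 + 8*c + 7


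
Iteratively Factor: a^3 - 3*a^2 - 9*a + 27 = (a + 3)*(a^2 - 6*a + 9) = (a - 3)*(a + 3)*(a - 3)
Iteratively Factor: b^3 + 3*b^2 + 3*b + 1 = (b + 1)*(b^2 + 2*b + 1) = (b + 1)^2*(b + 1)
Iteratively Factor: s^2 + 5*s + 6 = (s + 3)*(s + 2)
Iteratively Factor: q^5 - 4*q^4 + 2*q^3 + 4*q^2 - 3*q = (q - 1)*(q^4 - 3*q^3 - q^2 + 3*q) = q*(q - 1)*(q^3 - 3*q^2 - q + 3) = q*(q - 1)*(q + 1)*(q^2 - 4*q + 3) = q*(q - 3)*(q - 1)*(q + 1)*(q - 1)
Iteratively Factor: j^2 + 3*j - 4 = (j - 1)*(j + 4)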